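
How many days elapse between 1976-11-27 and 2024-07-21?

17403

From November 27, 1976 to November 27, 2023: 47 years, of which 11 contain a Feb 29 — 36×365 + 11×366 = 17166 days.
(2000 is a leap year (divisible by 400).)
November 2023: 30 − 27 = 3 days remain.
Then December (31), January (31), February 2024 (29), March (31), April (30), May (31), June (30): 31 + 31 + 29 + 31 + 30 + 31 + 30 = 213 days.
July 1–21, 2024: 21 days.
Residual: 237 days.
Total: 17403 days.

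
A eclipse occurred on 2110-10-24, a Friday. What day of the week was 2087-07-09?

Count forward from the earlier date (July 9, 2087) to the later (October 24, 2110):
From July 9, 2087 to July 9, 2110: 23 years, of which 5 contain a Feb 29 — 18×365 + 5×366 = 8400 days.
(2100 is not a leap year (divisible by 100 but not 400).)
July 2110: 31 − 9 = 22 days remain.
Then August (31), September (30): 31 + 30 = 61 days.
October 1–24, 2110: 24 days.
Residual: 107 days.
Total: 8507 days.
8507 mod 7 = 2, so 2 days before Friday is Wednesday.

Wednesday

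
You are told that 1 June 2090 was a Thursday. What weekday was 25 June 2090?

Within June 2090: 25 − 1 = 24 days.
24 mod 7 = 3, so 3 days after Thursday is Sunday.

Sunday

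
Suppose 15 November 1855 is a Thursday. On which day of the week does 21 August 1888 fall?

From November 15, 1855 to November 15, 1887: 32 years, of which 8 contain a Feb 29 — 24×365 + 8×366 = 11688 days.
November 1887: 30 − 15 = 15 days remain.
Then December (31), January (31), February 1888 (29), March (31), April (30), May (31), June (30), July (31): 31 + 31 + 29 + 31 + 30 + 31 + 30 + 31 = 244 days.
August 1–21, 1888: 21 days.
Residual: 280 days.
Total: 11968 days.
11968 mod 7 = 5, so 5 days after Thursday is Tuesday.

Tuesday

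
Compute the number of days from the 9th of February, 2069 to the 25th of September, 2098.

10820

Day-of-year of February 9, 2069: 40.
Day-of-year of September 25, 2098: 268.
2069 has 365 days, so 365 − 40 = 325 days remain in 2069.
Full years 2070–2097: 21 common + 7 leap = 21×365 + 7×366 = 10227 days.
Total: 325 + 10227 + 268 = 10820 days.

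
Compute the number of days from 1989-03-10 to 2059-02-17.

Day-of-year of March 10, 1989: 69.
Day-of-year of February 17, 2059: 48.
1989 has 365 days, so 365 − 69 = 296 days remain in 1989.
Full years 1990–2058: 52 common + 17 leap = 52×365 + 17×366 = 25202 days.
Total: 296 + 25202 + 48 = 25546 days.

25546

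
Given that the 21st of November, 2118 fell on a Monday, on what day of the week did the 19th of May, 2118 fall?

Thursday

Count forward from the earlier date (May 19, 2118) to the later (November 21, 2118):
May 2118: 31 − 19 = 12 days remain.
Then June (30), July (31), August (31), September (30), October (31): 30 + 31 + 31 + 30 + 31 = 153 days.
November 1–21, 2118: 21 days.
Total: 12 + 153 + 21 = 186 days.
186 mod 7 = 4, so 4 days before Monday is Thursday.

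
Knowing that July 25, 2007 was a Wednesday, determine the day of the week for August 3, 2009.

July 2007: 31 − 25 = 6 days remain.
Then 24 full months totalling 731 days.
August 1–3, 2009: 3 days.
Total: 6 + 731 + 3 = 740 days.
740 mod 7 = 5, so 5 days after Wednesday is Monday.

Monday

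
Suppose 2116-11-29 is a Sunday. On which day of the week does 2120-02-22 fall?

Day-of-year of November 29, 2116: 334.
Day-of-year of February 22, 2120: 53.
2116 has 366 days, so 366 − 334 = 32 days remain in 2116.
Full years: 2117: 365; 2118: 365; 2119: 365. Sum = 1095.
Total: 32 + 1095 + 53 = 1180 days.
1180 mod 7 = 4, so 4 days after Sunday is Thursday.

Thursday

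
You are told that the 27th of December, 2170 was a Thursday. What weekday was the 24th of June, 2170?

Count forward from the earlier date (June 24, 2170) to the later (December 27, 2170):
June 2170: 30 − 24 = 6 days remain.
Then July (31), August (31), September (30), October (31), November (30): 31 + 31 + 30 + 31 + 30 = 153 days.
December 1–27, 2170: 27 days.
Total: 6 + 153 + 27 = 186 days.
186 mod 7 = 4, so 4 days before Thursday is Sunday.

Sunday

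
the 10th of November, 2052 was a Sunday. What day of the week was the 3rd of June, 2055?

Thursday

November 10, 2052 → November 10, 2053: 365 days.
November 10, 2053 → November 10, 2054: 365 days.
November 2054: 30 − 10 = 20 days remain.
Then December (31), January (31), February 2055 (28), March (31), April (30), May (31): 31 + 31 + 28 + 31 + 30 + 31 = 182 days.
June 1–3, 2055: 3 days.
Residual: 205 days.
Total: 935 days.
935 mod 7 = 4, so 4 days after Sunday is Thursday.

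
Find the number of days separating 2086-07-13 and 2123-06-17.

From July 13, 2086 to July 13, 2122: 36 years, of which 8 contain a Feb 29 — 28×365 + 8×366 = 13148 days.
(2100 is not a leap year (divisible by 100 but not 400).)
July 2122: 31 − 13 = 18 days remain.
Then 10 full months totalling 304 days.
June 1–17, 2123: 17 days.
Residual: 339 days.
Total: 13487 days.

13487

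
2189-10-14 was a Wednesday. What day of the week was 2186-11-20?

Monday

Count forward from the earlier date (November 20, 2186) to the later (October 14, 2189):
Day-of-year of November 20, 2186: 324.
Day-of-year of October 14, 2189: 287.
2186 has 365 days, so 365 − 324 = 41 days remain in 2186.
Full years: 2187: 365; 2188: 366. Sum = 731.
Total: 41 + 731 + 287 = 1059 days.
1059 mod 7 = 2, so 2 days before Wednesday is Monday.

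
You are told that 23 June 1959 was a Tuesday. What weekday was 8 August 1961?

Tuesday

June 23, 1959 → June 23, 1960: 366 days (1960 is a leap year).
June 23, 1960 → June 23, 1961: 365 days.
June 1961: 30 − 23 = 7 days remain.
Then July (31): 31 days.
August 1–8, 1961: 8 days.
Residual: 46 days.
Total: 777 days.
777 is a multiple of 7, so 8 August 1961 falls on the same weekday: Tuesday.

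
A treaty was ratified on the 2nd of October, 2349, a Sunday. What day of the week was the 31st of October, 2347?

Count forward from the earlier date (October 31, 2347) to the later (October 2, 2349):
October 31, 2347 → October 31, 2348: 366 days (2348 is a leap year).
October 2348: 31 − 31 = 0 days remain.
Then 11 full months totalling 334 days.
October 1–2, 2349: 2 days.
Residual: 336 days.
Total: 702 days.
702 mod 7 = 2, so 2 days before Sunday is Friday.

Friday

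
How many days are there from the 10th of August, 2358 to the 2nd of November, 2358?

August 2358: 31 − 10 = 21 days remain.
Then September (30), October (31): 30 + 31 = 61 days.
November 1–2, 2358: 2 days.
Total: 21 + 61 + 2 = 84 days.

84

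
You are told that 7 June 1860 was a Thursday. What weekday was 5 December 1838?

Wednesday

Count forward from the earlier date (December 5, 1838) to the later (June 7, 1860):
From December 5, 1838 to December 5, 1859: 21 years, of which 5 contain a Feb 29 — 16×365 + 5×366 = 7670 days.
December 1859: 31 − 5 = 26 days remain.
Then January (31), February 1860 (29), March (31), April (30), May (31): 31 + 29 + 31 + 30 + 31 = 152 days.
June 1–7, 1860: 7 days.
Residual: 185 days.
Total: 7855 days.
7855 mod 7 = 1, so 1 day before Thursday is Wednesday.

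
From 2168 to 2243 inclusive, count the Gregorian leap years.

Years divisible by 4: 2168, 2172, …, 2240 — 19 in all.
Of these, 2200 is divisible by 100 but not 400, so not leap.
Leap years: 19 − 1 = 18.

18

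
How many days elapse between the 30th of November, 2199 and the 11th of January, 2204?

1502

Day-of-year of November 30, 2199: 334.
Day-of-year of January 11, 2204: 11.
2199 has 365 days, so 365 − 334 = 31 days remain in 2199.
Full years: 2200: 365; 2201: 365; 2202: 365; 2203: 365. Sum = 1460.
Total: 31 + 1460 + 11 = 1502 days.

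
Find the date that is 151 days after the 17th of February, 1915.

the 18th of July, 1915

Count 151 days after February 17, 1915:
February 1915: 28 − 17 = 11 days remain (1915 is not a leap year, so February has 28 days).
Then March (31), April (30), May (31), June (30): 31 + 30 + 31 + 30 = 122 days.
July 1–18, 1915: 18 days.
Total: 11 + 122 + 18 = 151 days.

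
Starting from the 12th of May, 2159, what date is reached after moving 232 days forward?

the 30th of December, 2159

Count 232 days after May 12, 2159:
May 2159: 31 − 12 = 19 days remain.
Then June (30), July (31), August (31), September (30), October (31), November (30): 30 + 31 + 31 + 30 + 31 + 30 = 183 days.
December 1–30, 2159: 30 days.
Total: 19 + 183 + 30 = 232 days.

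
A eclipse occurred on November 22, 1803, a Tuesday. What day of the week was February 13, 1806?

Thursday

Day-of-year of November 22, 1803: 326.
Day-of-year of February 13, 1806: 44.
1803 has 365 days, so 365 − 326 = 39 days remain in 1803.
Full years: 1804: 366; 1805: 365. Sum = 731.
Total: 39 + 731 + 44 = 814 days.
814 mod 7 = 2, so 2 days after Tuesday is Thursday.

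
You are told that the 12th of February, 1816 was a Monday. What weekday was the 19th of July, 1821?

Thursday

February 12, 1816 → February 12, 1817: 366 days (1816 is a leap year).
February 12, 1817 → February 12, 1818: 365 days.
February 12, 1818 → February 12, 1819: 365 days.
February 12, 1819 → February 12, 1820: 365 days.
February 12, 1820 → February 12, 1821: 366 days (1820 is a leap year).
February 1821: 28 − 12 = 16 days remain (1821 is not a leap year, so February has 28 days).
Then March (31), April (30), May (31), June (30): 31 + 30 + 31 + 30 = 122 days.
July 1–19, 1821: 19 days.
Residual: 157 days.
Total: 1984 days.
1984 mod 7 = 3, so 3 days after Monday is Thursday.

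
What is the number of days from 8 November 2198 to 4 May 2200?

November 2198: 30 − 8 = 22 days remain.
Then 17 full months totalling 516 days.
May 1–4, 2200: 4 days.
Total: 22 + 516 + 4 = 542 days.

542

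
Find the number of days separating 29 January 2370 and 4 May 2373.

1191

January 29, 2370 → January 29, 2371: 365 days.
January 29, 2371 → January 29, 2372: 365 days.
January 29, 2372 → January 29, 2373: 366 days (2372 is a leap year).
January 2373: 31 − 29 = 2 days remain.
Then February 2373 (28), March (31), April (30): 28 + 31 + 30 = 89 days.
May 1–4, 2373: 4 days.
Residual: 95 days.
Total: 1191 days.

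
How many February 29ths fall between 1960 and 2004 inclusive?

Years divisible by 4 in [1960, 2004]: 1960, 1964, 1968, 1972, 1976, 1980, 1984, 1988, 1992, 1996, 2000, 2004.
2000 is divisible by 400, so still leap.
No century exceptions apply. Count: 12.

12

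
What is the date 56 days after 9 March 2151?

4 May 2151

Count 56 days after March 9, 2151:
March 2151: 31 − 9 = 22 days remain.
Then April (30): 30 days.
May 1–4, 2151: 4 days.
Total: 22 + 30 + 4 = 56 days.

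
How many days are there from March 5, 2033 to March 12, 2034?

372

March 5, 2033 → March 5, 2034: 365 days.
Within March 2034: 12 − 5 = 7 days.
Total: 372 days.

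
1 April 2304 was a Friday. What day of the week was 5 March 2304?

Count forward from the earlier date (March 5, 2304) to the later (April 1, 2304):
March 2304: 31 − 5 = 26 days remain.
April 1, 2304: 1 day.
Total: 26 + 1 = 27 days.
27 mod 7 = 6, so 6 days before Friday is Saturday.

Saturday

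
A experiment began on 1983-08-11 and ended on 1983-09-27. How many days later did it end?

August 1983: 31 − 11 = 20 days remain.
September 1–27, 1983: 27 days.
Total: 20 + 27 = 47 days.

47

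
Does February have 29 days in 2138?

No

2138 is not a leap year.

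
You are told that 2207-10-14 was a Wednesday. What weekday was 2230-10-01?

Friday

From October 14, 2207 to October 14, 2229: 22 years, of which 6 contain a Feb 29 — 16×365 + 6×366 = 8036 days.
October 2229: 31 − 14 = 17 days remain.
Then 11 full months totalling 334 days.
October 1, 2230: 1 day.
Residual: 352 days.
Total: 8388 days.
8388 mod 7 = 2, so 2 days after Wednesday is Friday.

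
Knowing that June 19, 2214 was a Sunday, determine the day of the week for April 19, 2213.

Count forward from the earlier date (April 19, 2213) to the later (June 19, 2214):
April 2213: 30 − 19 = 11 days remain.
Then 13 full months totalling 396 days.
June 1–19, 2214: 19 days.
Total: 11 + 396 + 19 = 426 days.
426 mod 7 = 6, so 6 days before Sunday is Monday.

Monday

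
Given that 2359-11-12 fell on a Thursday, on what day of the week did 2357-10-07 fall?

Count forward from the earlier date (October 7, 2357) to the later (November 12, 2359):
Day-of-year of October 7, 2357: 280.
Day-of-year of November 12, 2359: 316.
2357 has 365 days, so 365 − 280 = 85 days remain in 2357.
Full years: 2358: 365. Sum = 365.
Total: 85 + 365 + 316 = 766 days.
766 mod 7 = 3, so 3 days before Thursday is Monday.

Monday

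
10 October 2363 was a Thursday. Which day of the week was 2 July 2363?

Count forward from the earlier date (July 2, 2363) to the later (October 10, 2363):
July 2363: 31 − 2 = 29 days remain.
Then August (31), September (30): 31 + 30 = 61 days.
October 1–10, 2363: 10 days.
Total: 29 + 61 + 10 = 100 days.
100 mod 7 = 2, so 2 days before Thursday is Tuesday.

Tuesday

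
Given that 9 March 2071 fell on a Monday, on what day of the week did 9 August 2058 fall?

Friday

Count forward from the earlier date (August 9, 2058) to the later (March 9, 2071):
Day-of-year of August 9, 2058: 221.
Day-of-year of March 9, 2071: 68.
2058 has 365 days, so 365 − 221 = 144 days remain in 2058.
Full years 2059–2070: 9 common + 3 leap = 9×365 + 3×366 = 4383 days.
Total: 144 + 4383 + 68 = 4595 days.
4595 mod 7 = 3, so 3 days before Monday is Friday.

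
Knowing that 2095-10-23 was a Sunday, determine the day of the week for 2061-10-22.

Saturday

Count forward from the earlier date (October 22, 2061) to the later (October 23, 2095):
From October 22, 2061 to October 22, 2095: 34 years, of which 8 contain a Feb 29 — 26×365 + 8×366 = 12418 days.
Within October 2095: 23 − 22 = 1 day.
Total: 12419 days.
12419 mod 7 = 1, so 1 day before Sunday is Saturday.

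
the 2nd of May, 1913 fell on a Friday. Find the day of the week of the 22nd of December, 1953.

Tuesday

Day-of-year of May 2, 1913: 122.
Day-of-year of December 22, 1953: 356.
1913 has 365 days, so 365 − 122 = 243 days remain in 1913.
Full years 1914–1952: 29 common + 10 leap = 29×365 + 10×366 = 14245 days.
Total: 243 + 14245 + 356 = 14844 days.
14844 mod 7 = 4, so 4 days after Friday is Tuesday.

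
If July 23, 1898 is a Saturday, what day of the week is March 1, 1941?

From July 23, 1898 to July 23, 1940: 42 years, of which 10 contain a Feb 29 — 32×365 + 10×366 = 15340 days.
(1900 is not a leap year (divisible by 100 but not 400).)
July 1940: 31 − 23 = 8 days remain.
Then August (31), September (30), October (31), November (30), December (31), January (31), February 1941 (28): 31 + 30 + 31 + 30 + 31 + 31 + 28 = 212 days.
March 1, 1941: 1 day.
Residual: 221 days.
Total: 15561 days.
15561 is a multiple of 7, so March 1, 1941 falls on the same weekday: Saturday.

Saturday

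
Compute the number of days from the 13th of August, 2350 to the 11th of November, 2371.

7760

From August 13, 2350 to August 13, 2371: 21 years, of which 5 contain a Feb 29 — 16×365 + 5×366 = 7670 days.
August 2371: 31 − 13 = 18 days remain.
Then September (30), October (31): 30 + 31 = 61 days.
November 1–11, 2371: 11 days.
Residual: 90 days.
Total: 7760 days.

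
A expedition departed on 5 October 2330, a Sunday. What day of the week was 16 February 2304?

Count forward from the earlier date (February 16, 2304) to the later (October 5, 2330):
From February 16, 2304 to February 16, 2330: 26 years, of which 7 contain a Feb 29 — 19×365 + 7×366 = 9497 days.
February 2330: 28 − 16 = 12 days remain (2330 is not a leap year, so February has 28 days).
Then March (31), April (30), May (31), June (30), July (31), August (31), September (30): 31 + 30 + 31 + 30 + 31 + 31 + 30 = 214 days.
October 1–5, 2330: 5 days.
Residual: 231 days.
Total: 9728 days.
9728 mod 7 = 5, so 5 days before Sunday is Tuesday.

Tuesday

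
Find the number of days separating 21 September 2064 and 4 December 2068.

Day-of-year of September 21, 2064: 265.
Day-of-year of December 4, 2068: 339.
2064 has 366 days, so 366 − 265 = 101 days remain in 2064.
Full years: 2065: 365; 2066: 365; 2067: 365. Sum = 1095.
Total: 101 + 1095 + 339 = 1535 days.

1535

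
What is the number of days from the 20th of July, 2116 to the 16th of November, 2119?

1214

Day-of-year of July 20, 2116: 202.
Day-of-year of November 16, 2119: 320.
2116 has 366 days, so 366 − 202 = 164 days remain in 2116.
Full years: 2117: 365; 2118: 365. Sum = 730.
Total: 164 + 730 + 320 = 1214 days.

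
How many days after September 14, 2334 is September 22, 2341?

From September 14, 2334 to September 14, 2341: 7 years, of which 2 contain a Feb 29 — 5×365 + 2×366 = 2557 days.
Within September 2341: 22 − 14 = 8 days.
Total: 2565 days.

2565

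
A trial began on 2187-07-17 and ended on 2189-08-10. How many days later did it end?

755

Day-of-year of July 17, 2187: 198.
Day-of-year of August 10, 2189: 222.
2187 has 365 days, so 365 − 198 = 167 days remain in 2187.
Full years: 2188: 366. Sum = 366.
Total: 167 + 366 + 222 = 755 days.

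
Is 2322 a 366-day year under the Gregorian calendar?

No

2322 is not a leap year.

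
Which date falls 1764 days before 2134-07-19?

2129-09-19

Count 1764 days before July 19, 2134:
September 19, 2129 → September 19, 2130: 365 days.
September 19, 2130 → September 19, 2131: 365 days.
September 19, 2131 → September 19, 2132: 366 days (2132 is a leap year).
September 19, 2132 → September 19, 2133: 365 days.
September 2133: 30 − 19 = 11 days remain.
Then 9 full months totalling 273 days.
July 1–19, 2134: 19 days.
Residual: 303 days.
Total: 1764 days.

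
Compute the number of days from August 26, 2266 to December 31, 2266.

August 2266: 31 − 26 = 5 days remain.
Then September (30), October (31), November (30): 30 + 31 + 30 = 91 days.
December 1–31, 2266: 31 days.
Total: 5 + 91 + 31 = 127 days.

127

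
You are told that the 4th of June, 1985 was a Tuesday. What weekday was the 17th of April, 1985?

Wednesday

Count forward from the earlier date (April 17, 1985) to the later (June 4, 1985):
April 1985: 30 − 17 = 13 days remain.
Then May (31): 31 days.
June 1–4, 1985: 4 days.
Total: 13 + 31 + 4 = 48 days.
48 mod 7 = 6, so 6 days before Tuesday is Wednesday.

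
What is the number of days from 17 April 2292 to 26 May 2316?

8804

From April 17, 2292 to April 17, 2316: 24 years, of which 5 contain a Feb 29 — 19×365 + 5×366 = 8765 days.
(2300 is not a leap year (divisible by 100 but not 400).)
April 2316: 30 − 17 = 13 days remain.
May 1–26, 2316: 26 days.
Residual: 39 days.
Total: 8804 days.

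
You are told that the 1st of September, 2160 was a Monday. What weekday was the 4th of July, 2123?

Count forward from the earlier date (July 4, 2123) to the later (September 1, 2160):
From July 4, 2123 to July 4, 2160: 37 years, of which 10 contain a Feb 29 — 27×365 + 10×366 = 13515 days.
July 2160: 31 − 4 = 27 days remain.
Then August (31): 31 days.
September 1, 2160: 1 day.
Residual: 59 days.
Total: 13574 days.
13574 mod 7 = 1, so 1 day before Monday is Sunday.

Sunday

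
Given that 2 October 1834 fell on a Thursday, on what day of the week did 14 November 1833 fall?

Count forward from the earlier date (November 14, 1833) to the later (October 2, 1834):
November 1833: 30 − 14 = 16 days remain.
Then 10 full months totalling 304 days.
October 1–2, 1834: 2 days.
Total: 16 + 304 + 2 = 322 days.
322 is a multiple of 7, so 14 November 1833 falls on the same weekday: Thursday.

Thursday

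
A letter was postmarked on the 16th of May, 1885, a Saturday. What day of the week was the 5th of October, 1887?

May 16, 1885 → May 16, 1886: 365 days.
May 16, 1886 → May 16, 1887: 365 days.
May 1887: 31 − 16 = 15 days remain.
Then June (30), July (31), August (31), September (30): 30 + 31 + 31 + 30 = 122 days.
October 1–5, 1887: 5 days.
Residual: 142 days.
Total: 872 days.
872 mod 7 = 4, so 4 days after Saturday is Wednesday.

Wednesday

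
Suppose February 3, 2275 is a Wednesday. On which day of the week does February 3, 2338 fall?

Thursday

From February 3, 2275 to February 3, 2338: 63 years, of which 15 contain a Feb 29 — 48×365 + 15×366 = 23010 days.
(2300 is not a leap year (divisible by 100 but not 400).)
Total: 23010 days.
23010 mod 7 = 1, so 1 day after Wednesday is Thursday.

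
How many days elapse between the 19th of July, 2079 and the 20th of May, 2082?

Day-of-year of July 19, 2079: 200.
Day-of-year of May 20, 2082: 140.
2079 has 365 days, so 365 − 200 = 165 days remain in 2079.
Full years: 2080: 366; 2081: 365. Sum = 731.
Total: 165 + 731 + 140 = 1036 days.

1036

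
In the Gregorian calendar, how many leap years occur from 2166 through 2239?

17

Years divisible by 4: 2168, 2172, …, 2236 — 18 in all.
Of these, 2200 is divisible by 100 but not 400, so not leap.
Leap years: 18 − 1 = 17.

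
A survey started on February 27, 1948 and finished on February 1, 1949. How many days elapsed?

340

February 1948: 29 − 27 = 2 days remain (1948 is a leap year, so February has 29 days).
Then 11 full months totalling 337 days.
February 1, 1949: 1 day (1949 is not a leap year).
Total: 2 + 337 + 1 = 340 days.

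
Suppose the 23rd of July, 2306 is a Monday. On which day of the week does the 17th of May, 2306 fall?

Thursday

Count forward from the earlier date (May 17, 2306) to the later (July 23, 2306):
May 2306: 31 − 17 = 14 days remain.
Then June (30): 30 days.
July 1–23, 2306: 23 days.
Total: 14 + 30 + 23 = 67 days.
67 mod 7 = 4, so 4 days before Monday is Thursday.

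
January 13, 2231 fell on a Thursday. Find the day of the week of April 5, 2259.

Tuesday

Day-of-year of January 13, 2231: 13.
Day-of-year of April 5, 2259: 95.
2231 has 365 days, so 365 − 13 = 352 days remain in 2231.
Full years 2232–2258: 20 common + 7 leap = 20×365 + 7×366 = 9862 days.
Total: 352 + 9862 + 95 = 10309 days.
10309 mod 7 = 5, so 5 days after Thursday is Tuesday.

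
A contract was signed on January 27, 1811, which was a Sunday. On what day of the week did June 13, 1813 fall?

January 27, 1811 → January 27, 1812: 365 days.
January 27, 1812 → January 27, 1813: 366 days (1812 is a leap year).
January 1813: 31 − 27 = 4 days remain.
Then February 1813 (28), March (31), April (30), May (31): 28 + 31 + 30 + 31 = 120 days.
June 1–13, 1813: 13 days.
Residual: 137 days.
Total: 868 days.
868 is a multiple of 7, so June 13, 1813 falls on the same weekday: Sunday.

Sunday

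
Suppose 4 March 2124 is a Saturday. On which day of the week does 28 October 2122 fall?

Count forward from the earlier date (October 28, 2122) to the later (March 4, 2124):
October 28, 2122 → October 28, 2123: 365 days.
October 2123: 31 − 28 = 3 days remain.
Then November (30), December (31), January (31), February 2124 (29): 30 + 31 + 31 + 29 = 121 days.
March 1–4, 2124: 4 days.
Residual: 128 days.
Total: 493 days.
493 mod 7 = 3, so 3 days before Saturday is Wednesday.

Wednesday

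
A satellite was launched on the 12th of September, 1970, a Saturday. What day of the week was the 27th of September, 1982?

Day-of-year of September 12, 1970: 255.
Day-of-year of September 27, 1982: 270.
1970 has 365 days, so 365 − 255 = 110 days remain in 1970.
Full years 1971–1981: 8 common + 3 leap = 8×365 + 3×366 = 4018 days.
Total: 110 + 4018 + 270 = 4398 days.
4398 mod 7 = 2, so 2 days after Saturday is Monday.

Monday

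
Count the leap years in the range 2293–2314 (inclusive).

4

Years divisible by 4 in [2293, 2314]: 2296, 2300, 2304, 2308, 2312.
Of these, 2300 is divisible by 100 but not 400, so not leap.
Leap years: 5 − 1 = 4.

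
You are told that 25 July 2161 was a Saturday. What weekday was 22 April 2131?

Sunday

Count forward from the earlier date (April 22, 2131) to the later (July 25, 2161):
From April 22, 2131 to April 22, 2161: 30 years, of which 8 contain a Feb 29 — 22×365 + 8×366 = 10958 days.
April 2161: 30 − 22 = 8 days remain.
Then May (31), June (30): 31 + 30 = 61 days.
July 1–25, 2161: 25 days.
Residual: 94 days.
Total: 11052 days.
11052 mod 7 = 6, so 6 days before Saturday is Sunday.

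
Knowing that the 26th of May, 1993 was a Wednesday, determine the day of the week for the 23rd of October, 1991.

Count forward from the earlier date (October 23, 1991) to the later (May 26, 1993):
Day-of-year of October 23, 1991: 296.
Day-of-year of May 26, 1993: 146.
1991 has 365 days, so 365 − 296 = 69 days remain in 1991.
Full years: 1992: 366. Sum = 366.
Total: 69 + 366 + 146 = 581 days.
581 is a multiple of 7, so the 23rd of October, 1991 falls on the same weekday: Wednesday.

Wednesday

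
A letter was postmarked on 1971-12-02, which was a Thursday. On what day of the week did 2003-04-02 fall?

Day-of-year of December 2, 1971: 336.
Day-of-year of April 2, 2003: 92.
1971 has 365 days, so 365 − 336 = 29 days remain in 1971.
Full years 1972–2002: 23 common + 8 leap = 23×365 + 8×366 = 11323 days.
Total: 29 + 11323 + 92 = 11444 days.
11444 mod 7 = 6, so 6 days after Thursday is Wednesday.

Wednesday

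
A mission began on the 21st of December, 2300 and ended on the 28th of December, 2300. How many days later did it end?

7

Within December 2300: 28 − 21 = 7 days.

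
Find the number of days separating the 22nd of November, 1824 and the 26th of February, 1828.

1191

Day-of-year of November 22, 1824: 327.
Day-of-year of February 26, 1828: 57.
1824 has 366 days, so 366 − 327 = 39 days remain in 1824.
Full years: 1825: 365; 1826: 365; 1827: 365. Sum = 1095.
Total: 39 + 1095 + 57 = 1191 days.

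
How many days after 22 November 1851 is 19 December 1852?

393

November 22, 1851 → November 22, 1852: 366 days (1852 is a leap year).
November 1852: 30 − 22 = 8 days remain.
December 1–19, 1852: 19 days.
Residual: 27 days.
Total: 393 days.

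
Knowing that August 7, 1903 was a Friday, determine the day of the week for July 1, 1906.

Sunday

Day-of-year of August 7, 1903: 219.
Day-of-year of July 1, 1906: 182.
1903 has 365 days, so 365 − 219 = 146 days remain in 1903.
Full years: 1904: 366; 1905: 365. Sum = 731.
Total: 146 + 731 + 182 = 1059 days.
1059 mod 7 = 2, so 2 days after Friday is Sunday.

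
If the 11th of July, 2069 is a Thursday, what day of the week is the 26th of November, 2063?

Count forward from the earlier date (November 26, 2063) to the later (July 11, 2069):
November 26, 2063 → November 26, 2064: 366 days (2064 is a leap year).
November 26, 2064 → November 26, 2065: 365 days.
November 26, 2065 → November 26, 2066: 365 days.
November 26, 2066 → November 26, 2067: 365 days.
November 26, 2067 → November 26, 2068: 366 days (2068 is a leap year).
November 2068: 30 − 26 = 4 days remain.
Then December (31), January (31), February 2069 (28), March (31), April (30), May (31), June (30): 31 + 31 + 28 + 31 + 30 + 31 + 30 = 212 days.
July 1–11, 2069: 11 days.
Residual: 227 days.
Total: 2054 days.
2054 mod 7 = 3, so 3 days before Thursday is Monday.

Monday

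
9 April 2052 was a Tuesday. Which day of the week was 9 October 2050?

Sunday

Count forward from the earlier date (October 9, 2050) to the later (April 9, 2052):
October 9, 2050 → October 9, 2051: 365 days.
October 2051: 31 − 9 = 22 days remain.
Then November (30), December (31), January (31), February 2052 (29), March (31): 30 + 31 + 31 + 29 + 31 = 152 days.
April 1–9, 2052: 9 days.
Residual: 183 days.
Total: 548 days.
548 mod 7 = 2, so 2 days before Tuesday is Sunday.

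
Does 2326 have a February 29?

2326 is not a leap year.

No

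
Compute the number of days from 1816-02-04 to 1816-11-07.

February 1816: 29 − 4 = 25 days remain (1816 is a leap year, so February has 29 days).
Then March (31), April (30), May (31), June (30), July (31), August (31), September (30), October (31): 31 + 30 + 31 + 30 + 31 + 31 + 30 + 31 = 245 days.
November 1–7, 1816: 7 days.
Total: 25 + 245 + 7 = 277 days.

277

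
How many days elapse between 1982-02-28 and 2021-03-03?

Day-of-year of February 28, 1982: 59.
Day-of-year of March 3, 2021: 62.
1982 has 365 days, so 365 − 59 = 306 days remain in 1982.
Full years 1983–2020: 28 common + 10 leap = 28×365 + 10×366 = 13880 days.
Total: 306 + 13880 + 62 = 14248 days.

14248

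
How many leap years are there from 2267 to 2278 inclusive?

Years divisible by 4 in [2267, 2278]: 2268, 2272, 2276.
No century exceptions apply. Count: 3.

3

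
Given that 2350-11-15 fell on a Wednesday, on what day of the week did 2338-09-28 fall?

Wednesday

Count forward from the earlier date (September 28, 2338) to the later (November 15, 2350):
Day-of-year of September 28, 2338: 271.
Day-of-year of November 15, 2350: 319.
2338 has 365 days, so 365 − 271 = 94 days remain in 2338.
Full years 2339–2349: 8 common + 3 leap = 8×365 + 3×366 = 4018 days.
Total: 94 + 4018 + 319 = 4431 days.
4431 is a multiple of 7, so 2338-09-28 falls on the same weekday: Wednesday.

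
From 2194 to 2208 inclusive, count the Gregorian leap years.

3

Years divisible by 4 in [2194, 2208]: 2196, 2200, 2204, 2208.
Of these, 2200 is divisible by 100 but not 400, so not leap.
Leap years: 4 − 1 = 3.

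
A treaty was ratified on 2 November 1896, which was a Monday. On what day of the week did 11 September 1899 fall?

November 2, 1896 → November 2, 1897: 365 days.
November 2, 1897 → November 2, 1898: 365 days.
November 1898: 30 − 2 = 28 days remain.
Then 9 full months totalling 274 days.
September 1–11, 1899: 11 days.
Residual: 313 days.
Total: 1043 days.
1043 is a multiple of 7, so 11 September 1899 falls on the same weekday: Monday.

Monday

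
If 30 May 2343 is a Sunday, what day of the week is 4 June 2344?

Sunday

May 30, 2343 → May 30, 2344: 366 days (2344 is a leap year).
May 2344: 31 − 30 = 1 day remains.
June 1–4, 2344: 4 days.
Residual: 5 days.
Total: 371 days.
371 is a multiple of 7, so 4 June 2344 falls on the same weekday: Sunday.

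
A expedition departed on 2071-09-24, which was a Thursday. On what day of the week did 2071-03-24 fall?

Tuesday

Count forward from the earlier date (March 24, 2071) to the later (September 24, 2071):
March 2071: 31 − 24 = 7 days remain.
Then April (30), May (31), June (30), July (31), August (31): 30 + 31 + 30 + 31 + 31 = 153 days.
September 1–24, 2071: 24 days.
Total: 7 + 153 + 24 = 184 days.
184 mod 7 = 2, so 2 days before Thursday is Tuesday.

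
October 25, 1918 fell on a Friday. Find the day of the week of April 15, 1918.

Count forward from the earlier date (April 15, 1918) to the later (October 25, 1918):
April 1918: 30 − 15 = 15 days remain.
Then May (31), June (30), July (31), August (31), September (30): 31 + 30 + 31 + 31 + 30 = 153 days.
October 1–25, 1918: 25 days.
Total: 15 + 153 + 25 = 193 days.
193 mod 7 = 4, so 4 days before Friday is Monday.

Monday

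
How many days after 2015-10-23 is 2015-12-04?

42

October 2015: 31 − 23 = 8 days remain.
Then November (30): 30 days.
December 1–4, 2015: 4 days.
Total: 8 + 30 + 4 = 42 days.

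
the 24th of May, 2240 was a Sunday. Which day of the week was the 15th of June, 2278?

Saturday

Day-of-year of May 24, 2240: 145.
Day-of-year of June 15, 2278: 166.
2240 has 366 days, so 366 − 145 = 221 days remain in 2240.
Full years 2241–2277: 28 common + 9 leap = 28×365 + 9×366 = 13514 days.
Total: 221 + 13514 + 166 = 13901 days.
13901 mod 7 = 6, so 6 days after Sunday is Saturday.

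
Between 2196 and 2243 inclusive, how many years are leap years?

11

Years divisible by 4 in [2196, 2243]: 2196, 2200, 2204, 2208, 2212, 2216, 2220, 2224, 2228, 2232, 2236, 2240.
Of these, 2200 is divisible by 100 but not 400, so not leap.
Leap years: 12 − 1 = 11.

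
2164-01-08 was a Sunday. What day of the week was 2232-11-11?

Sunday

From January 8, 2164 to January 8, 2232: 68 years, of which 16 contain a Feb 29 — 52×365 + 16×366 = 24836 days.
(2200 is not a leap year (divisible by 100 but not 400).)
January 2232: 31 − 8 = 23 days remain.
Then 9 full months totalling 274 days.
November 1–11, 2232: 11 days.
Residual: 308 days.
Total: 25144 days.
25144 is a multiple of 7, so 2232-11-11 falls on the same weekday: Sunday.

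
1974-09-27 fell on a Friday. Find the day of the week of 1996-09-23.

Monday

From September 27, 1974 to September 27, 1995: 21 years, of which 5 contain a Feb 29 — 16×365 + 5×366 = 7670 days.
September 1995: 30 − 27 = 3 days remain.
Then 11 full months totalling 336 days.
September 1–23, 1996: 23 days.
Residual: 362 days.
Total: 8032 days.
8032 mod 7 = 3, so 3 days after Friday is Monday.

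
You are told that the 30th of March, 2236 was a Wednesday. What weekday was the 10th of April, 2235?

Count forward from the earlier date (April 10, 2235) to the later (March 30, 2236):
April 2235: 30 − 10 = 20 days remain.
Then 10 full months totalling 305 days.
March 1–30, 2236: 30 days.
Residual: 355 days.
Total: 355 days.
355 mod 7 = 5, so 5 days before Wednesday is Friday.

Friday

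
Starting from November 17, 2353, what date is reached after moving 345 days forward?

October 28, 2354

Count 345 days after November 17, 2353:
November 2353: 30 − 17 = 13 days remain.
Then 10 full months totalling 304 days.
October 1–28, 2354: 28 days.
Residual: 345 days.
Total: 345 days.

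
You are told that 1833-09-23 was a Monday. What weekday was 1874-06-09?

Tuesday

Day-of-year of September 23, 1833: 266.
Day-of-year of June 9, 1874: 160.
1833 has 365 days, so 365 − 266 = 99 days remain in 1833.
Full years 1834–1873: 30 common + 10 leap = 30×365 + 10×366 = 14610 days.
Total: 99 + 14610 + 160 = 14869 days.
14869 mod 7 = 1, so 1 day after Monday is Tuesday.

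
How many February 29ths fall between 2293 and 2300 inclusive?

Years divisible by 4 in [2293, 2300]: 2296, 2300.
Of these, 2300 is divisible by 100 but not 400, so not leap.
Leap years: 2 − 1 = 1.

1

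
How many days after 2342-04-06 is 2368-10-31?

9705

Day-of-year of April 6, 2342: 96.
Day-of-year of October 31, 2368: 305.
2342 has 365 days, so 365 − 96 = 269 days remain in 2342.
Full years 2343–2367: 19 common + 6 leap = 19×365 + 6×366 = 9131 days.
Total: 269 + 9131 + 305 = 9705 days.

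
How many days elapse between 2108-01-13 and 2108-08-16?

216

January 2108: 31 − 13 = 18 days remain.
Then February 2108 (29), March (31), April (30), May (31), June (30), July (31): 29 + 31 + 30 + 31 + 30 + 31 = 182 days.
August 1–16, 2108: 16 days.
Total: 18 + 182 + 16 = 216 days.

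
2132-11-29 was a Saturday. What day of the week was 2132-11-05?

Count forward from the earlier date (November 5, 2132) to the later (November 29, 2132):
Within November 2132: 29 − 5 = 24 days.
24 mod 7 = 3, so 3 days before Saturday is Wednesday.

Wednesday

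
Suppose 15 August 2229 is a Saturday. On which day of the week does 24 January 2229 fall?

Count forward from the earlier date (January 24, 2229) to the later (August 15, 2229):
January 2229: 31 − 24 = 7 days remain.
Then February 2229 (28), March (31), April (30), May (31), June (30), July (31): 28 + 31 + 30 + 31 + 30 + 31 = 181 days.
August 1–15, 2229: 15 days.
Total: 7 + 181 + 15 = 203 days.
203 is a multiple of 7, so 24 January 2229 falls on the same weekday: Saturday.

Saturday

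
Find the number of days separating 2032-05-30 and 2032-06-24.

May 2032: 31 − 30 = 1 day remains.
June 1–24, 2032: 24 days.
Total: 1 + 24 = 25 days.

25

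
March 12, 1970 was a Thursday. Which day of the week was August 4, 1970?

Tuesday

March 1970: 31 − 12 = 19 days remain.
Then April (30), May (31), June (30), July (31): 30 + 31 + 30 + 31 = 122 days.
August 1–4, 1970: 4 days.
Total: 19 + 122 + 4 = 145 days.
145 mod 7 = 5, so 5 days after Thursday is Tuesday.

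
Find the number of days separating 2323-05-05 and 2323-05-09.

Within May 2323: 9 − 5 = 4 days.

4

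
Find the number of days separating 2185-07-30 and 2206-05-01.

7579

Day-of-year of July 30, 2185: 211.
Day-of-year of May 1, 2206: 121.
2185 has 365 days, so 365 − 211 = 154 days remain in 2185.
Full years 2186–2205: 16 common + 4 leap = 16×365 + 4×366 = 7304 days.
Total: 154 + 7304 + 121 = 7579 days.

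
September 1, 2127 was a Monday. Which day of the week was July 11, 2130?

Day-of-year of September 1, 2127: 244.
Day-of-year of July 11, 2130: 192.
2127 has 365 days, so 365 − 244 = 121 days remain in 2127.
Full years: 2128: 366; 2129: 365. Sum = 731.
Total: 121 + 731 + 192 = 1044 days.
1044 mod 7 = 1, so 1 day after Monday is Tuesday.

Tuesday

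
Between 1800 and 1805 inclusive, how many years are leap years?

1

Years divisible by 4 in [1800, 1805]: 1800, 1804.
Of these, 1800 is divisible by 100 but not 400, so not leap.
Leap years: 2 − 1 = 1.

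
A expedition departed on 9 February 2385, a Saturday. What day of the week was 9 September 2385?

Monday

February 2385: 28 − 9 = 19 days remain (2385 is not a leap year, so February has 28 days).
Then March (31), April (30), May (31), June (30), July (31), August (31): 31 + 30 + 31 + 30 + 31 + 31 = 184 days.
September 1–9, 2385: 9 days.
Total: 19 + 184 + 9 = 212 days.
212 mod 7 = 2, so 2 days after Saturday is Monday.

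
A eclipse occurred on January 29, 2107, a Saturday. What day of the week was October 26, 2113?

Day-of-year of January 29, 2107: 29.
Day-of-year of October 26, 2113: 299.
2107 has 365 days, so 365 − 29 = 336 days remain in 2107.
Full years: 2108: 366; 2109: 365; 2110: 365; 2111: 365; 2112: 366. Sum = 1827.
Total: 336 + 1827 + 299 = 2462 days.
2462 mod 7 = 5, so 5 days after Saturday is Thursday.

Thursday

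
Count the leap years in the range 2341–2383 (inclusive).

Years divisible by 4 in [2341, 2383]: 2344, 2348, 2352, 2356, 2360, 2364, 2368, 2372, 2376, 2380.
No century exceptions apply. Count: 10.

10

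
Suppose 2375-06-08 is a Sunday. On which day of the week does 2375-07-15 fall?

June 2375: 30 − 8 = 22 days remain.
July 1–15, 2375: 15 days.
Total: 22 + 15 = 37 days.
37 mod 7 = 2, so 2 days after Sunday is Tuesday.

Tuesday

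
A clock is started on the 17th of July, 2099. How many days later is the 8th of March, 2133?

12287

From July 17, 2099 to July 17, 2132: 33 years, of which 8 contain a Feb 29 — 25×365 + 8×366 = 12053 days.
(2100 is not a leap year (divisible by 100 but not 400).)
July 2132: 31 − 17 = 14 days remain.
Then August (31), September (30), October (31), November (30), December (31), January (31), February 2133 (28): 31 + 30 + 31 + 30 + 31 + 31 + 28 = 212 days.
March 1–8, 2133: 8 days.
Residual: 234 days.
Total: 12287 days.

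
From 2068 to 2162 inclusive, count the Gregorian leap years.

23

Years divisible by 4: 2068, 2072, …, 2160 — 24 in all.
Of these, 2100 is divisible by 100 but not 400, so not leap.
Leap years: 24 − 1 = 23.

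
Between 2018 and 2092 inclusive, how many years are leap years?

Years divisible by 4: 2020, 2024, …, 2092 — 19 in all.
No century exceptions apply. Count: 19.

19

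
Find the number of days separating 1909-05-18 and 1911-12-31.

Day-of-year of May 18, 1909: 138.
Day-of-year of December 31, 1911: 365.
1909 has 365 days, so 365 − 138 = 227 days remain in 1909.
Full years: 1910: 365. Sum = 365.
Total: 227 + 365 + 365 = 957 days.

957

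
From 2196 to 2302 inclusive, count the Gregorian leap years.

25

Years divisible by 4: 2196, 2200, …, 2300 — 27 in all.
Of these, 2200, 2300 are divisible by 100 but not 400, so not leap.
Leap years: 27 − 2 = 25.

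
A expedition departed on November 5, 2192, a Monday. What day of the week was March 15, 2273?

Saturday

From November 5, 2192 to November 5, 2272: 80 years, of which 19 contain a Feb 29 — 61×365 + 19×366 = 29219 days.
(2200 is not a leap year (divisible by 100 but not 400).)
November 2272: 30 − 5 = 25 days remain.
Then December (31), January (31), February 2273 (28): 31 + 31 + 28 = 90 days.
March 1–15, 2273: 15 days.
Residual: 130 days.
Total: 29349 days.
29349 mod 7 = 5, so 5 days after Monday is Saturday.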